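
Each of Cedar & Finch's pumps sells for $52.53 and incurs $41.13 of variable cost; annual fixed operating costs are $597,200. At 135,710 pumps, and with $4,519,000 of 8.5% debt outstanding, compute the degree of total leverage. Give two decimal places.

At 135,710 units, contribution = 135,710 × $11.40 = $1,547,094.00.
Subtracting fixed costs: EBIT = $1,547,094.00 − $597,200 = $949,894.00. Interest = $384,115.00.
DOL = $1,547,094.00 ÷ $949,894.00 = 1.6287; DFL = $949,894.00 ÷ $565,779.00 = 1.6789.
DCL = DOL × DFL = 1.6287 × 1.6789 = 2.7344.

2.73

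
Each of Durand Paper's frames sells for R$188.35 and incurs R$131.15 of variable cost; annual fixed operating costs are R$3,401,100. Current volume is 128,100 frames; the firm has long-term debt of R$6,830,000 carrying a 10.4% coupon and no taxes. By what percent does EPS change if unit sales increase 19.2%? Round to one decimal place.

Contribution at this volume is 128,100 × R$57.20 = R$7,327,320.00.
EBIT = R$7,327,320.00 − R$3,401,100 = R$3,926,220.00.
After interest of R$710,320.00, pre-tax earnings = R$3,215,900.00.
Degree of combined leverage = contribution ÷ (EBIT − I) = R$7,327,320.00 ÷ R$3,215,900.00 = 2.2785.
%ΔEPS = DCL × %ΔSales = 2.2785 × +19.2% = +43.7%.

+43.7%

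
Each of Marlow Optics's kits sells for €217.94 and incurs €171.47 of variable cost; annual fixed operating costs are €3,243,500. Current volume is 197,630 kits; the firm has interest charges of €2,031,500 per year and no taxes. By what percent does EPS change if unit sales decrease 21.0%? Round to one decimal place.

Contribution at this volume is 197,630 × €46.47 = €9,183,866.10.
Operating income = contribution − fixed costs = €9,183,866.10 − €3,243,500 = €5,940,366.10.
Interest = €2,031,500.00, so EBIT − I = €3,908,866.10.
DCL = total CM / (EBIT − I) = €9,183,866.10 / €3,908,866.10 = 2.3495.
EPS therefore changes by 2.3495 × (-21.0%) = -49.3%.

-49.3%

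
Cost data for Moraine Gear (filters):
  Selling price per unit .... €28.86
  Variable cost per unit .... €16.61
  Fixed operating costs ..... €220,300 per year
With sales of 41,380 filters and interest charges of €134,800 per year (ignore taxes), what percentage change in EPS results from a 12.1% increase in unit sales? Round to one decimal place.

Contribution at this volume is 41,380 × €12.25 = €506,905.00.
EBIT = €506,905.00 − €220,300 = €286,605.00.
Interest = €134,800.00, so EBIT − I = €151,805.00.
DCL = total CM / (EBIT − I) = €506,905.00 / €151,805.00 = 3.3392.
%ΔEPS = DCL × %ΔSales = 3.3392 × +12.1% = +40.4%.

+40.4%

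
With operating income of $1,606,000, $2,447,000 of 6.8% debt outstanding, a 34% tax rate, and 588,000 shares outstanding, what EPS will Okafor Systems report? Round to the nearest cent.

$1.62

Pre-tax income = $1,606,000 − $166,396.00 = $1,439,604.00.
Net income = $1,439,604.00 × (1 − 0.34) = $950,138.64.
Per share: $950,138.64 / 588,000 shares = $1.62.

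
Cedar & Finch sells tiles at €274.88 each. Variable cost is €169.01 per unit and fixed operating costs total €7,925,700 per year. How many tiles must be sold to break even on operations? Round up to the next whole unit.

Contribution margin per unit = €274.88 − €169.01 = €105.87.
Break-even volume = fixed costs ÷ CM per unit = €7,925,700 ÷ €105.87 = 74,862.57, so 74,863 tiles.

74,863 tiles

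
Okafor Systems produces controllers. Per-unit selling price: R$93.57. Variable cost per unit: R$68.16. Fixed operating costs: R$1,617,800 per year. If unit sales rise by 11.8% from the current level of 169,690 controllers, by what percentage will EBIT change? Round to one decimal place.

+18.9%

Contribution at this volume is 169,690 × R$25.41 = R$4,311,822.90.
Operating income = contribution − fixed costs = R$4,311,822.90 − R$1,617,800 = R$2,694,022.90.
DOL = contribution ÷ EBIT = R$4,311,822.90 ÷ R$2,694,022.90 = 1.6005.
So EBIT moves 1.6005 × (+11.8%) = +18.9%.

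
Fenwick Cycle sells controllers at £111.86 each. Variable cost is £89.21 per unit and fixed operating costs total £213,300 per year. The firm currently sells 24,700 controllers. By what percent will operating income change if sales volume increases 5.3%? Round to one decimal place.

+8.6%

Total contribution margin = 24,700 × £22.65 = £559,455.00.
EBIT = £559,455.00 − £213,300 = £346,155.00.
DOL = contribution ÷ EBIT = £559,455.00 ÷ £346,155.00 = 1.6162.
So EBIT moves 1.6162 × (+5.3%) = +8.6%.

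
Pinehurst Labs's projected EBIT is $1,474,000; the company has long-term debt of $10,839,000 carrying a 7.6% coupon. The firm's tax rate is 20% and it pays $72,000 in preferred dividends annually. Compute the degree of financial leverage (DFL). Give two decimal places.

Interest = $823,764.00.
Pre-tax preferred-dividend burden = $72,000 ÷ (1 − 0.20) = $90,000.00.
DFL = EBIT ÷ [EBIT − I − D_p/(1−t)] = $1,474,000 ÷ [$1,474,000 − $823,764.00 − $90,000.00] = $1,474,000 ÷ $560,236.00 = 2.6310.

2.63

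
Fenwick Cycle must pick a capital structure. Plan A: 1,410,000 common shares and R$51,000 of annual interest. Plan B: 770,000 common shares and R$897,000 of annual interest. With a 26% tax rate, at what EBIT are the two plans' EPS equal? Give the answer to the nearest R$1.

R$1,914,844

At indifference, (EBIT − 51,000)(1 − t)/1,410,000 = (EBIT − 897,000)(1 − t)/770,000.
The (1 − t) factor cancels: (EBIT − 51,000) × 770,000 = (EBIT − 897,000) × 1,410,000.
Solving, EBIT = (897,000·1,410,000 − 51,000·770,000) / (1,410,000 − 770,000) = 1,225,500,000,000 / 640,000 = 1,914,843.75.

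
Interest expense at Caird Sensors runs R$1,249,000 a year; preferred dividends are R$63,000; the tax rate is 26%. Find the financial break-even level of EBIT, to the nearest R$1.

R$1,334,135

Grossing the preferred dividend up to pre-tax terms: R$63,000 / (1 − 0.26) = R$85,135.14.
EPS = 0 when EBIT covers interest plus the pre-tax preferred burden: R$1,249,000 + R$85,135.14 = R$1,334,135.14.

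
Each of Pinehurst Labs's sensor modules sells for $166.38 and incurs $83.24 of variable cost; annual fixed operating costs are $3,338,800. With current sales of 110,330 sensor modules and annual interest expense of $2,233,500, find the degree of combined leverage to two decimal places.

2.55

At 110,330 units, contribution = 110,330 × $83.14 = $9,172,836.20.
Operating income = contribution − fixed costs = $9,172,836.20 − $3,338,800 = $5,834,036.20. Interest = $2,233,500.00, so EBIT − I = $3,600,536.20.
Degree of total leverage = total CM / (EBIT − interest) = $9,172,836.20 / $3,600,536.20 = 2.5476.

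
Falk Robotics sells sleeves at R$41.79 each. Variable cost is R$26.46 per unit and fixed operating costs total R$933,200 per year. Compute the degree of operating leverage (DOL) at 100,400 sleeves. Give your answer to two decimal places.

Contribution at this volume is 100,400 × R$15.33 = R$1,539,132.00.
Operating income = contribution − fixed costs = R$1,539,132.00 − R$933,200 = R$605,932.00.
So DOL = total CM / EBIT = R$1,539,132.00 / R$605,932.00 = 2.5401.

2.54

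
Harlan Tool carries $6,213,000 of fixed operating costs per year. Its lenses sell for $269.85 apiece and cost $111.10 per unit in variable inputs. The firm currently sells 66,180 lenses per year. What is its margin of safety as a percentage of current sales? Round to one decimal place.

Each unit contributes $269.85 − $111.10 = $158.75. Break-even units = $6,213,000 ÷ $158.75 = 39,137.01; break-even revenue = 39,137.01 × $269.85 = $10,561,121.57.
Current sales = 66,180 × $269.85 = $17,858,673.00.
Margin of safety = ($17,858,673.00 − $10,561,121.57) ÷ $17,858,673.00 = 40.9%.

40.9%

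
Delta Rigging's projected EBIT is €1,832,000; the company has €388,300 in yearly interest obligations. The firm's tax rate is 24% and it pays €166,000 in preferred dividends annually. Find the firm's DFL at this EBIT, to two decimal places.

Interest = €388,300.00.
Preferred dividends grossed up pre-tax: €166,000 / (1 − 0.24) = €218,421.05.
DFL = EBIT ÷ [EBIT − I − D_p/(1−t)] = €1,832,000 ÷ [€1,832,000 − €388,300.00 − €218,421.05] = €1,832,000 ÷ €1,225,278.95 = 1.4952.

1.50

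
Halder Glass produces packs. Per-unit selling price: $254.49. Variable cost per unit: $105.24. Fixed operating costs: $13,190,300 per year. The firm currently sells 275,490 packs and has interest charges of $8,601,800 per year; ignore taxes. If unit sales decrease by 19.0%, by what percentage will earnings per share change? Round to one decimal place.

Total contribution margin = 275,490 × $149.25 = $41,116,882.50.
Operating income = contribution − fixed costs = $41,116,882.50 − $13,190,300 = $27,926,582.50.
After interest of $8,601,800.00, pre-tax earnings = $19,324,782.50.
DCL = total CM / (EBIT − I) = $41,116,882.50 / $19,324,782.50 = 2.1277.
%ΔEPS = DCL × %ΔSales = 2.1277 × -19.0% = -40.4%.

-40.4%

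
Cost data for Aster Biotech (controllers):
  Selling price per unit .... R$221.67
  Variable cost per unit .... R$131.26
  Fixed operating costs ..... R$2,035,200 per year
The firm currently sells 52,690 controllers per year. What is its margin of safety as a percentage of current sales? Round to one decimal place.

Contribution margin per unit = R$221.67 − R$131.26 = R$90.41. Break-even units = R$2,035,200 ÷ R$90.41 = 22,510.78; break-even revenue = 22,510.78 × R$221.67 = R$4,989,965.53.
Actual sales revenue = 52,690 × R$221.67 = R$11,679,792.30.
Margin of safety = (R$11,679,792.30 − R$4,989,965.53) ÷ R$11,679,792.30 = 57.3%.

57.3%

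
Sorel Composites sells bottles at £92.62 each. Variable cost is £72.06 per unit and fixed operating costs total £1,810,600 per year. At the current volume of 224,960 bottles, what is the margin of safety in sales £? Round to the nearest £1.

£12,679,289

Each unit contributes £92.62 − £72.06 = £20.56. Break-even units = £1,810,600 ÷ £20.56 = 88,064.20; break-even revenue = 88,064.20 × £92.62 = £8,156,506.42.
Current sales = 224,960 × £92.62 = £20,835,795.20.
Margin of safety = £20,835,795.20 − £8,156,506.42 = £12,679,289.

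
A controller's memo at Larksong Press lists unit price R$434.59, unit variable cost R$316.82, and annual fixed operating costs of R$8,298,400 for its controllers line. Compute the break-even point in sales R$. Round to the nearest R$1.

R$30,622,414

CM per unit = R$434.59 − R$316.82 = R$117.77; CM ratio = R$117.77 / R$434.59 = 0.2710.
Break-even revenue = fixed costs × price ÷ CM = R$8,298,400 × R$434.59 ÷ R$117.77 = R$30,622,414.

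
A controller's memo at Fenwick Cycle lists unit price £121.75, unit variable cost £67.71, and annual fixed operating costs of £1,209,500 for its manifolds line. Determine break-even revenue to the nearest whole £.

£2,724,956

Contribution margin per unit = £121.75 − £67.71 = £54.04, a CM ratio of £54.04 ÷ £121.75 = 0.4439.
Break-even sales = FC ÷ CM ratio = £1,209,500 × £121.75 / £54.04 = £2,724,956.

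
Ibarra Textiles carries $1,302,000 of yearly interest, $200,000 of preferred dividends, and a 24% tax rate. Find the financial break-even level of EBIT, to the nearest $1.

$1,565,158

Grossing the preferred dividend up to pre-tax terms: $200,000 / (1 − 0.24) = $263,157.89.
EPS = 0 when EBIT covers interest plus the pre-tax preferred burden: $1,302,000 + $263,157.89 = $1,565,157.89.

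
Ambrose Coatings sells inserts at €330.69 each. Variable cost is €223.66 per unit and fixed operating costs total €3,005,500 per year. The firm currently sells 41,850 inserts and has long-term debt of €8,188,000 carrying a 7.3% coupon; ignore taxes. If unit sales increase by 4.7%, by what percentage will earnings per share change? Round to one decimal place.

Contribution at this volume is 41,850 × €107.03 = €4,479,205.50.
EBIT = €4,479,205.50 − €3,005,500 = €1,473,705.50.
After interest of €597,724.00, pre-tax earnings = €875,981.50.
Degree of combined leverage = contribution ÷ (EBIT − I) = €4,479,205.50 ÷ €875,981.50 = 5.1134.
%ΔEPS = DCL × %ΔSales = 5.1134 × +4.7% = +24.0%.

+24.0%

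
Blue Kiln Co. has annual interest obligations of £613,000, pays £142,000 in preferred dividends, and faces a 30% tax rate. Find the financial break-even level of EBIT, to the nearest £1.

Preferred dividends are paid after tax, so their pre-tax equivalent is £142,000 ÷ (1 − 0.30) = £202,857.14.
EPS = 0 when EBIT covers interest plus the pre-tax preferred burden: £613,000 + £202,857.14 = £815,857.14.

£815,857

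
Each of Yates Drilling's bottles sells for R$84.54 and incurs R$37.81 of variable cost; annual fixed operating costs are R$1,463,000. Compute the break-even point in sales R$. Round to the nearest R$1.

R$2,646,737

Contribution margin per unit = R$84.54 − R$37.81 = R$46.73, a CM ratio of R$46.73 ÷ R$84.54 = 0.5528.
Break-even sales = FC ÷ CM ratio = R$1,463,000 × R$84.54 / R$46.73 = R$2,646,737.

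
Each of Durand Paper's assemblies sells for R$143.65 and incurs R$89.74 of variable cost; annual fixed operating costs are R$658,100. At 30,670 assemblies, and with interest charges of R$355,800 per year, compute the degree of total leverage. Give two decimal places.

2.59

Total contribution margin = 30,670 × R$53.91 = R$1,653,419.70.
Subtracting fixed costs: EBIT = R$1,653,419.70 − R$658,100 = R$995,319.70. Interest = R$355,800.00, so EBIT − I = R$639,519.70.
Degree of total leverage = total CM / (EBIT − interest) = R$1,653,419.70 / R$639,519.70 = 2.5854.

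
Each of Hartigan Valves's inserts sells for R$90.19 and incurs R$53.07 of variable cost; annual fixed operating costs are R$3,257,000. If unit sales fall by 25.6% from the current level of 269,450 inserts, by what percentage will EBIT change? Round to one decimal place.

Total contribution margin = 269,450 × R$37.12 = R$10,001,984.00.
Subtracting fixed costs: EBIT = R$10,001,984.00 − R$3,257,000 = R$6,744,984.00.
So DOL = total CM / EBIT = R$10,001,984.00 / R$6,744,984.00 = 1.4829.
So EBIT moves 1.4829 × (-25.6%) = -38.0%.

-38.0%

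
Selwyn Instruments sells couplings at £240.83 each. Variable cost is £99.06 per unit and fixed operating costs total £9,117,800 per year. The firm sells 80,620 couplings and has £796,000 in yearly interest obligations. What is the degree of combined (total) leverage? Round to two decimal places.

7.54

Contribution at this volume is 80,620 × £141.77 = £11,429,497.40.
Operating income = contribution − fixed costs = £11,429,497.40 − £9,117,800 = £2,311,697.40. Interest = £796,000.00.
DOL = £11,429,497.40 ÷ £2,311,697.40 = 4.9442; DFL = £2,311,697.40 ÷ £1,515,697.40 = 1.5252.
DCL = DOL × DFL = 4.9442 × 1.5252 = 7.5409.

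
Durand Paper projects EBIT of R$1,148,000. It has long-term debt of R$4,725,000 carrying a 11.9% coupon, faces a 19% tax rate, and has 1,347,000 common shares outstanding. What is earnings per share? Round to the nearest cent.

R$0.35

Pre-tax income = R$1,148,000 − R$562,275.00 = R$585,725.00.
After tax at 19%: net income = R$585,725.00 × 0.81 = R$474,437.25.
Per share: R$474,437.25 / 1,347,000 shares = R$0.35.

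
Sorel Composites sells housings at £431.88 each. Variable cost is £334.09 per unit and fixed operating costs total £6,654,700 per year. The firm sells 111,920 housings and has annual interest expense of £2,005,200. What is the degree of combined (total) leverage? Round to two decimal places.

4.79

At 111,920 units, contribution = 111,920 × £97.79 = £10,944,656.80.
EBIT = £10,944,656.80 − £6,654,700 = £4,289,956.80. Interest = £2,005,200.00, so EBIT − I = £2,284,756.80.
Degree of total leverage = total CM / (EBIT − interest) = £10,944,656.80 / £2,284,756.80 = 4.7903.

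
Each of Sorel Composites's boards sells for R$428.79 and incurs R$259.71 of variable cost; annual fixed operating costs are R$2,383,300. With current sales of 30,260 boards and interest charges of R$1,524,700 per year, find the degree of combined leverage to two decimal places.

Contribution at this volume is 30,260 × R$169.08 = R$5,116,360.80.
Subtracting fixed costs: EBIT = R$5,116,360.80 − R$2,383,300 = R$2,733,060.80. Interest = R$1,524,700.00, so EBIT − I = R$1,208,360.80.
DCL = contribution ÷ (EBIT − I) = R$5,116,360.80 ÷ R$1,208,360.80 = 4.2341.

4.23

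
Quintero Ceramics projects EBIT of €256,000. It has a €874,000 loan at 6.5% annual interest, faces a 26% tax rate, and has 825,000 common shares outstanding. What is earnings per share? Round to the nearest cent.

€0.18

Interest = €56,810.00, so EBT = €256,000 − €56,810.00 = €199,190.00.
Net income = €199,190.00 × (1 − 0.26) = €147,400.60.
EPS = €147,400.60 ÷ 825,000 = €0.18.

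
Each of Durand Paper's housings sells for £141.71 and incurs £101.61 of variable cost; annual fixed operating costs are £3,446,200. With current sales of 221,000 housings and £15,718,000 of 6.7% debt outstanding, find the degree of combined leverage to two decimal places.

2.03

At 221,000 units, contribution = 221,000 × £40.10 = £8,862,100.00.
Subtracting fixed costs: EBIT = £8,862,100.00 − £3,446,200 = £5,415,900.00. Interest = £1,053,106.00.
DOL = £8,862,100.00 ÷ £5,415,900.00 = 1.6363; DFL = £5,415,900.00 ÷ £4,362,794.00 = 1.2414.
Combined leverage = 1.6363 × 1.2414 = 2.0313.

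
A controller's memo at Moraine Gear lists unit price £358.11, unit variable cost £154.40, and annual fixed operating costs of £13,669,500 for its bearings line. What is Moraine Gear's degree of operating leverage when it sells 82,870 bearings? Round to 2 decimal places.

5.26

Contribution at this volume is 82,870 × £203.71 = £16,881,447.70.
Subtracting fixed costs: EBIT = £16,881,447.70 − £13,669,500 = £3,211,947.70.
So DOL = total CM / EBIT = £16,881,447.70 / £3,211,947.70 = 5.2558.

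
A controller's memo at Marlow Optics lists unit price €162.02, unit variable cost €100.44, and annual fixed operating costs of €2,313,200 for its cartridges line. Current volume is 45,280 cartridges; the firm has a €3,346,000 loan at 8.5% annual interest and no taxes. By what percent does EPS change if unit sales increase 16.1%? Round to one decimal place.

+235.4%

At 45,280 units, contribution = 45,280 × €61.58 = €2,788,342.40.
Subtracting fixed costs: EBIT = €2,788,342.40 − €2,313,200 = €475,142.40.
Interest = €284,410.00, so EBIT − I = €190,732.40.
Degree of combined leverage = contribution ÷ (EBIT − I) = €2,788,342.40 ÷ €190,732.40 = 14.6191.
EPS therefore changes by 14.6191 × (+16.1%) = +235.4%.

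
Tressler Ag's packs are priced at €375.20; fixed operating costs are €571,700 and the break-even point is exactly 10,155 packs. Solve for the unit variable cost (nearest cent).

€318.90

At break-even, FC = Q × (P − VC), so P − VC = €571,700 ÷ 10,155 = €56.2974.
Hence VC = price − CM = €375.20 − €56.2974 = €318.90.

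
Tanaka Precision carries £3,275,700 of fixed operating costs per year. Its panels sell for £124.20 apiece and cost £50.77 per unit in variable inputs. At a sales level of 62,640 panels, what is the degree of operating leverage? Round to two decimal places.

Total contribution margin = 62,640 × £73.43 = £4,599,655.20.
Operating income = contribution − fixed costs = £4,599,655.20 − £3,275,700 = £1,323,955.20.
Degree of operating leverage = £4,599,655.20 / £1,323,955.20 = 3.4742.

3.47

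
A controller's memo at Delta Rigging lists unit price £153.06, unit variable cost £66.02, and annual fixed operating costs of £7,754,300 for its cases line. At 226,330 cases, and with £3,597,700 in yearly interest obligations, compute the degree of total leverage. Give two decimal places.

2.36

Total contribution margin = 226,330 × £87.04 = £19,699,763.20.
Subtracting fixed costs: EBIT = £19,699,763.20 − £7,754,300 = £11,945,463.20. Interest = £3,597,700.00.
DOL = £19,699,763.20 ÷ £11,945,463.20 = 1.6491; DFL = £11,945,463.20 ÷ £8,347,763.20 = 1.4310.
DCL = DOL × DFL = 1.6491 × 1.4310 = 2.3599.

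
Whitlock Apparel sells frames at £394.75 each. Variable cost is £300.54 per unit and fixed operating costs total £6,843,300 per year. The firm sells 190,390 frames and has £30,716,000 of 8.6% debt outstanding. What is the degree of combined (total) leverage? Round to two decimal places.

Total contribution margin = 190,390 × £94.21 = £17,936,641.90.
Operating income = contribution − fixed costs = £17,936,641.90 − £6,843,300 = £11,093,341.90. Interest = £2,641,576.00, so EBIT − I = £8,451,765.90.
DCL = contribution ÷ (EBIT − I) = £17,936,641.90 ÷ £8,451,765.90 = 2.1222.

2.12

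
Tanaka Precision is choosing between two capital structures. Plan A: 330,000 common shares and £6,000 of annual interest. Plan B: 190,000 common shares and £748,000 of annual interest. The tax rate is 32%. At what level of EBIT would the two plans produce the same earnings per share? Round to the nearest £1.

£1,755,000

At indifference, (EBIT − 6,000)(1 − t)/330,000 = (EBIT − 748,000)(1 − t)/190,000.
Cancelling (1 − t) and cross-multiplying: 190,000·(EBIT − 6,000) = 330,000·(EBIT − 748,000).
Solving, EBIT = (748,000·330,000 − 6,000·190,000) / (330,000 − 190,000) = 245,700,000,000 / 140,000 = 1,755,000.00.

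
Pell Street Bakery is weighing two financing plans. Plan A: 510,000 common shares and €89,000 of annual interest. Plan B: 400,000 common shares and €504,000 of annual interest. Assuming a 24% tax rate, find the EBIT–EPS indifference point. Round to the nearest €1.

Set EPS_A = EPS_B: (EBIT − €89,000)(1 − 0.24) ÷ 510,000 = (EBIT − €504,000)(1 − 0.24) ÷ 400,000.
Cancelling (1 − t) and cross-multiplying: 400,000·(EBIT − 89,000) = 510,000·(EBIT − 504,000).
EBIT × (510,000 − 400,000) = 504,000 × 510,000 − 89,000 × 400,000 = 221,440,000,000, so EBIT = 221,440,000,000 ÷ 110,000 = 2,013,090.91.

€2,013,091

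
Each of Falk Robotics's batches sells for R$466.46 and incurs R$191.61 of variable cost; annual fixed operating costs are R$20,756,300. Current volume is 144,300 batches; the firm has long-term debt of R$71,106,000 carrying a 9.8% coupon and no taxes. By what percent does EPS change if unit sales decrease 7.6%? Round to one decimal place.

-25.3%

Total contribution margin = 144,300 × R$274.85 = R$39,660,855.00.
EBIT = R$39,660,855.00 − R$20,756,300 = R$18,904,555.00.
Interest = R$6,968,388.00, so EBIT − I = R$11,936,167.00.
Degree of combined leverage = contribution ÷ (EBIT − I) = R$39,660,855.00 ÷ R$11,936,167.00 = 3.3227.
%ΔEPS = DCL × %ΔSales = 3.3227 × -7.6% = -25.3%.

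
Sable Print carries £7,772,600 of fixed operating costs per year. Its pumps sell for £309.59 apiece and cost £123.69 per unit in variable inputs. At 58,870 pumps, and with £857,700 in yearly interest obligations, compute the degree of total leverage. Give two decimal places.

At 58,870 units, contribution = 58,870 × £185.90 = £10,943,933.00.
Operating income = contribution − fixed costs = £10,943,933.00 − £7,772,600 = £3,171,333.00. Interest = £857,700.00, so EBIT − I = £2,313,633.00.
Degree of total leverage = total CM / (EBIT − interest) = £10,943,933.00 / £2,313,633.00 = 4.7302.

4.73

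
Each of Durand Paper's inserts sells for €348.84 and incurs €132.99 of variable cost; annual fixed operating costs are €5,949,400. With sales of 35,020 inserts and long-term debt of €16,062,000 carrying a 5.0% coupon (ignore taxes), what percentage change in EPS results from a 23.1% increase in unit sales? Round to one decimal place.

Contribution at this volume is 35,020 × €215.85 = €7,559,067.00.
Operating income = contribution − fixed costs = €7,559,067.00 − €5,949,400 = €1,609,667.00.
Interest = €803,100.00, so EBIT − I = €806,567.00.
Degree of combined leverage = contribution ÷ (EBIT − I) = €7,559,067.00 ÷ €806,567.00 = 9.3719.
%ΔEPS = DCL × %ΔSales = 9.3719 × +23.1% = +216.5%.

+216.5%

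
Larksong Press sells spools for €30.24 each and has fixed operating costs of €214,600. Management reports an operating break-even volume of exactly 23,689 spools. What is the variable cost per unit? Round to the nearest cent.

€21.18

Contribution per unit must be FC / Q = €214,600 / 23,689 = €9.0591.
Hence VC = price − CM = €30.24 − €9.0591 = €21.18.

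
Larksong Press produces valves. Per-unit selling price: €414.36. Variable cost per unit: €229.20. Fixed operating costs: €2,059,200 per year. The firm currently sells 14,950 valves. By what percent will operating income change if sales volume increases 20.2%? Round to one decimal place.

Contribution at this volume is 14,950 × €185.16 = €2,768,142.00.
Operating income = contribution − fixed costs = €2,768,142.00 − €2,059,200 = €708,942.00.
DOL = contribution ÷ EBIT = €2,768,142.00 ÷ €708,942.00 = 3.9046.
So EBIT moves 3.9046 × (+20.2%) = +78.9%.

+78.9%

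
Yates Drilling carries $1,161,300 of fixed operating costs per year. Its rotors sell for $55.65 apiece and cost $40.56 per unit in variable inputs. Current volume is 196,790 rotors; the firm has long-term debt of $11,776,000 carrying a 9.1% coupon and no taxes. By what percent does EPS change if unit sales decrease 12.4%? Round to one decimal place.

At 196,790 units, contribution = 196,790 × $15.09 = $2,969,561.10.
Subtracting fixed costs: EBIT = $2,969,561.10 − $1,161,300 = $1,808,261.10.
After interest of $1,071,616.00, pre-tax earnings = $736,645.10.
Degree of combined leverage = contribution ÷ (EBIT − I) = $2,969,561.10 ÷ $736,645.10 = 4.0312.
%ΔEPS = DCL × %ΔSales = 4.0312 × -12.4% = -50.0%.

-50.0%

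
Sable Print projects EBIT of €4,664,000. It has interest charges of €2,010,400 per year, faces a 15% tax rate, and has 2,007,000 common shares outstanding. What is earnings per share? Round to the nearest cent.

Interest = €2,010,400.00, so EBT = €4,664,000 − €2,010,400.00 = €2,653,600.00.
Net income = €2,653,600.00 × (1 − 0.15) = €2,255,560.00.
Per share: €2,255,560.00 / 2,007,000 shares = €1.12.

€1.12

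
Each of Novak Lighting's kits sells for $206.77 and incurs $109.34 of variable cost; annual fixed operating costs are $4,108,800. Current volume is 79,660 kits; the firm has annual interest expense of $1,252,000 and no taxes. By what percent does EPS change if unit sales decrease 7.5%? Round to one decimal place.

Contribution at this volume is 79,660 × $97.43 = $7,761,273.80.
Subtracting fixed costs: EBIT = $7,761,273.80 − $4,108,800 = $3,652,473.80.
Interest = $1,252,000.00, so EBIT − I = $2,400,473.80.
Degree of combined leverage = contribution ÷ (EBIT − I) = $7,761,273.80 ÷ $2,400,473.80 = 3.2332.
%ΔEPS = DCL × %ΔSales = 3.2332 × -7.5% = -24.2%.

-24.2%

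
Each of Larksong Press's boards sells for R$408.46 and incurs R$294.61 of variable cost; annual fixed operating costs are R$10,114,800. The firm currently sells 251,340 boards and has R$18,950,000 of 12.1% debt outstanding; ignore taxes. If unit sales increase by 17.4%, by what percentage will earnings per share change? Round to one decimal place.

+30.7%

Total contribution margin = 251,340 × R$113.85 = R$28,615,059.00.
Operating income = contribution − fixed costs = R$28,615,059.00 − R$10,114,800 = R$18,500,259.00.
Interest = R$2,292,950.00, so EBIT − I = R$16,207,309.00.
DCL = total CM / (EBIT − I) = R$28,615,059.00 / R$16,207,309.00 = 1.7656.
%ΔEPS = DCL × %ΔSales = 1.7656 × +17.4% = +30.7%.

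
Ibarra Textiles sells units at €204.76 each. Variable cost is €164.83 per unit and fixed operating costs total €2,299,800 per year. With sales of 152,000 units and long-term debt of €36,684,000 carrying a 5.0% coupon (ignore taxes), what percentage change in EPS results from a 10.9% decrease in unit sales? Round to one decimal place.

At 152,000 units, contribution = 152,000 × €39.93 = €6,069,360.00.
EBIT = €6,069,360.00 − €2,299,800 = €3,769,560.00.
Interest = €1,834,200.00, so EBIT − I = €1,935,360.00.
Degree of combined leverage = contribution ÷ (EBIT − I) = €6,069,360.00 ÷ €1,935,360.00 = 3.1360.
EPS therefore changes by 3.1360 × (-10.9%) = -34.2%.

-34.2%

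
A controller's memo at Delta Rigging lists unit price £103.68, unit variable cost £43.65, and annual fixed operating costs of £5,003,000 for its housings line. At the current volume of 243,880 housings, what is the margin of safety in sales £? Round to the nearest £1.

Each unit contributes £103.68 − £43.65 = £60.03. Break-even units = £5,003,000 ÷ £60.03 = 83,341.66; break-even revenue = 83,341.66 × £103.68 = £8,640,863.57.
Current sales = 243,880 × £103.68 = £25,285,478.40.
Margin of safety = £25,285,478.40 − £8,640,863.57 = £16,644,615.

£16,644,615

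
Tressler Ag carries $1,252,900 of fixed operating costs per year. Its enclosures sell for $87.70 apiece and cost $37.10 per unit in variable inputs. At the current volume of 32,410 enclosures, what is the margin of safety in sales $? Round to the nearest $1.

$670,829

Contribution margin per unit = $87.70 − $37.10 = $50.60. Break-even units = $1,252,900 ÷ $50.60 = 24,760.87; break-even revenue = 24,760.87 × $87.70 = $2,171,528.26.
Current sales = 32,410 × $87.70 = $2,842,357.00.
Margin of safety = $2,842,357.00 − $2,171,528.26 = $670,829.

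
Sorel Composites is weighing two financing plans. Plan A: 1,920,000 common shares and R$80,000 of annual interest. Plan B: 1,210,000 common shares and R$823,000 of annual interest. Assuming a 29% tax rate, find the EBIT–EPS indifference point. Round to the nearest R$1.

Set EPS_A = EPS_B: (EBIT − R$80,000)(1 − 0.29) ÷ 1,920,000 = (EBIT − R$823,000)(1 − 0.29) ÷ 1,210,000.
Cancelling (1 − t) and cross-multiplying: 1,210,000·(EBIT − 80,000) = 1,920,000·(EBIT − 823,000).
EBIT × (1,920,000 − 1,210,000) = 823,000 × 1,920,000 − 80,000 × 1,210,000 = 1,483,360,000,000, so EBIT = 1,483,360,000,000 ÷ 710,000 = 2,089,239.44.

R$2,089,239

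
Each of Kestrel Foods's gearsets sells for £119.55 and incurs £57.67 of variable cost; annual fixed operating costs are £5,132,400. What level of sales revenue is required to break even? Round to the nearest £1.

Contribution margin per unit = £119.55 − £57.67 = £61.88, a CM ratio of £61.88 ÷ £119.55 = 0.5176.
Break-even sales = FC ÷ CM ratio = £5,132,400 × £119.55 / £61.88 = £9,915,618.

£9,915,618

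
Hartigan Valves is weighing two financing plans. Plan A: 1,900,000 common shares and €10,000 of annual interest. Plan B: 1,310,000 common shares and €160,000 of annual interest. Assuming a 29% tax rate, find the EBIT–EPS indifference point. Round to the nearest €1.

Set EPS_A = EPS_B: (EBIT − €10,000)(1 − 0.29) ÷ 1,900,000 = (EBIT − €160,000)(1 − 0.29) ÷ 1,310,000.
The (1 − t) factor cancels: (EBIT − 10,000) × 1,310,000 = (EBIT − 160,000) × 1,900,000.
Solving, EBIT = (160,000·1,900,000 − 10,000·1,310,000) / (1,900,000 − 1,310,000) = 290,900,000,000 / 590,000 = 493,050.85.

€493,051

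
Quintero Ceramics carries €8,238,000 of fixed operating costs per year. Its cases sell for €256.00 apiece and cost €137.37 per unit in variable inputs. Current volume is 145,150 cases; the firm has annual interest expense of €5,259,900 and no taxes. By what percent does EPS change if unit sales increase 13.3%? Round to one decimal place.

Contribution at this volume is 145,150 × €118.63 = €17,219,144.50.
EBIT = €17,219,144.50 − €8,238,000 = €8,981,144.50.
Interest = €5,259,900.00, so EBIT − I = €3,721,244.50.
DCL = total CM / (EBIT − I) = €17,219,144.50 / €3,721,244.50 = 4.6273.
EPS therefore changes by 4.6273 × (+13.3%) = +61.5%.

+61.5%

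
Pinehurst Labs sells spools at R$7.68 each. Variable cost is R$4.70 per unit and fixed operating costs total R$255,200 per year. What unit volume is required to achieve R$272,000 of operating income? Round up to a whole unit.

176,913 spools

Each unit contributes R$7.68 − R$4.70 = R$2.98.
Need Q such that Q × R$2.98 − R$255,200 = R$272,000, i.e. Q = R$527,200 / R$2.98 = 176,912.75 → 176,913.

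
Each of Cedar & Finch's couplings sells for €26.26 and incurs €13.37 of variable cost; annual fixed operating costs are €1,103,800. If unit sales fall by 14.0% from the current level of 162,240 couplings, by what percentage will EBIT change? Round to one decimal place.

-29.6%

Total contribution margin = 162,240 × €12.89 = €2,091,273.60.
Subtracting fixed costs: EBIT = €2,091,273.60 − €1,103,800 = €987,473.60.
DOL = contribution ÷ EBIT = €2,091,273.60 ÷ €987,473.60 = 2.1178.
Operating income changes by 2.1178 × -14.0% = -29.6%.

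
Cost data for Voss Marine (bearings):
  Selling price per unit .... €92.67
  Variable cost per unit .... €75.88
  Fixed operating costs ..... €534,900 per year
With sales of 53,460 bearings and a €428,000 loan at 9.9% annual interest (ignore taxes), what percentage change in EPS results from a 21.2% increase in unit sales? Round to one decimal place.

+59.4%

Total contribution margin = 53,460 × €16.79 = €897,593.40.
Operating income = contribution − fixed costs = €897,593.40 − €534,900 = €362,693.40.
Interest = €42,372.00, so EBIT − I = €320,321.40.
Degree of combined leverage = contribution ÷ (EBIT − I) = €897,593.40 ÷ €320,321.40 = 2.8022.
%ΔEPS = DCL × %ΔSales = 2.8022 × +21.2% = +59.4%.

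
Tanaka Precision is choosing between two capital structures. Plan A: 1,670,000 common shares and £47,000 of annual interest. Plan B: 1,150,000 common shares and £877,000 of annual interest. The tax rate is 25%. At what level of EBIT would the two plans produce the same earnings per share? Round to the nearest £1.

Set EPS_A = EPS_B: (EBIT − £47,000)(1 − 0.25) ÷ 1,670,000 = (EBIT − £877,000)(1 − 0.25) ÷ 1,150,000.
The (1 − t) factor cancels: (EBIT − 47,000) × 1,150,000 = (EBIT − 877,000) × 1,670,000.
EBIT × (1,670,000 − 1,150,000) = 877,000 × 1,670,000 − 47,000 × 1,150,000 = 1,410,540,000,000, so EBIT = 1,410,540,000,000 ÷ 520,000 = 2,712,576.92.

£2,712,577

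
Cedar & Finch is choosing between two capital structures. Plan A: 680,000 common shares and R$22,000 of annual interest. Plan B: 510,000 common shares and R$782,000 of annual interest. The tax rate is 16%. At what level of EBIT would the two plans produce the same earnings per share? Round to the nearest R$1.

At indifference, (EBIT − 22,000)(1 − t)/680,000 = (EBIT − 782,000)(1 − t)/510,000.
The (1 − t) factor cancels: (EBIT − 22,000) × 510,000 = (EBIT − 782,000) × 680,000.
Solving, EBIT = (782,000·680,000 − 22,000·510,000) / (680,000 − 510,000) = 520,540,000,000 / 170,000 = 3,062,000.00.

R$3,062,000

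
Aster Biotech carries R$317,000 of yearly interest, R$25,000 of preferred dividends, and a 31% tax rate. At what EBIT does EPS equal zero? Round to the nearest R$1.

Grossing the preferred dividend up to pre-tax terms: R$25,000 / (1 − 0.31) = R$36,231.88.
Financial break-even EBIT = interest + D_p ÷ (1 − t) = R$317,000 + R$36,231.88 = R$353,231.88.

R$353,232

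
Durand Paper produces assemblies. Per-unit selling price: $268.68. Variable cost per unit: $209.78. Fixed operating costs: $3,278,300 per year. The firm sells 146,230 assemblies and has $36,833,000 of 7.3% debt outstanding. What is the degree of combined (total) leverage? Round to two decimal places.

At 146,230 units, contribution = 146,230 × $58.90 = $8,612,947.00.
EBIT = $8,612,947.00 − $3,278,300 = $5,334,647.00. Interest = $2,688,809.00.
DOL = $8,612,947.00 ÷ $5,334,647.00 = 1.6145; DFL = $5,334,647.00 ÷ $2,645,838.00 = 2.0162.
Combined leverage = 1.6145 × 2.0162 = 3.2552.

3.26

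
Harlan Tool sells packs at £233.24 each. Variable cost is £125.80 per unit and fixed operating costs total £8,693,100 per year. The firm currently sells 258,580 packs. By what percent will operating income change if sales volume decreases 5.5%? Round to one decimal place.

-8.0%

Total contribution margin = 258,580 × £107.44 = £27,781,835.20.
EBIT = £27,781,835.20 − £8,693,100 = £19,088,735.20.
So DOL = total CM / EBIT = £27,781,835.20 / £19,088,735.20 = 1.4554.
So EBIT moves 1.4554 × (-5.5%) = -8.0%.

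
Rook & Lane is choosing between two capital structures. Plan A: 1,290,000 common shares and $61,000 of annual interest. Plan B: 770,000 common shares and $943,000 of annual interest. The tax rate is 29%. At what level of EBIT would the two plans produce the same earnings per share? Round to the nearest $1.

Set EPS_A = EPS_B: (EBIT − $61,000)(1 − 0.29) ÷ 1,290,000 = (EBIT − $943,000)(1 − 0.29) ÷ 770,000.
The (1 − t) factor cancels: (EBIT − 61,000) × 770,000 = (EBIT − 943,000) × 1,290,000.
Solving, EBIT = (943,000·1,290,000 − 61,000·770,000) / (1,290,000 − 770,000) = 1,169,500,000,000 / 520,000 = 2,249,038.46.

$2,249,038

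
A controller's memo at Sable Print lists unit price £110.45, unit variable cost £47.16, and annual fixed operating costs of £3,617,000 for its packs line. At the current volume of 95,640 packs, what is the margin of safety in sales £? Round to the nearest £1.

£4,251,262

Each unit contributes £110.45 − £47.16 = £63.29. Break-even units = £3,617,000 ÷ £63.29 = 57,149.63; break-even revenue = 57,149.63 × £110.45 = £6,312,176.49.
Actual sales revenue = 95,640 × £110.45 = £10,563,438.00.
Margin of safety = £10,563,438.00 − £6,312,176.49 = £4,251,262.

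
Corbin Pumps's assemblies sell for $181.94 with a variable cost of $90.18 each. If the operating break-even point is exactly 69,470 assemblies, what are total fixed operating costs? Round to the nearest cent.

Unit CM = price − variable cost = $181.94 − $90.18 = $91.76.
Since BE = FC / CM, FC = 69,470 × $91.76 = $6,374,567.20.

$6,374,567.20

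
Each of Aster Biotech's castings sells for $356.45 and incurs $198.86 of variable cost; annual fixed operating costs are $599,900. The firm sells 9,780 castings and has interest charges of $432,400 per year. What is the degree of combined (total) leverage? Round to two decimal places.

At 9,780 units, contribution = 9,780 × $157.59 = $1,541,230.20.
Subtracting fixed costs: EBIT = $1,541,230.20 − $599,900 = $941,330.20. Interest = $432,400.00, so EBIT − I = $508,930.20.
DCL = contribution ÷ (EBIT − I) = $1,541,230.20 ÷ $508,930.20 = 3.0284.

3.03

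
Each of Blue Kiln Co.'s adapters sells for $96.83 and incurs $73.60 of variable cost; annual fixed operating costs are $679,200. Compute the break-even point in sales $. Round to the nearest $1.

$2,831,121

Contribution margin per unit = $96.83 − $73.60 = $23.23, a CM ratio of $23.23 ÷ $96.83 = 0.2399.
Break-even revenue = fixed costs × price ÷ CM = $679,200 × $96.83 ÷ $23.23 = $2,831,121.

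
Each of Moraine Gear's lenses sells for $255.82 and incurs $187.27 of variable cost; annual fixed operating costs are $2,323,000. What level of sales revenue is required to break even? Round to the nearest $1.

$8,669,145

Contribution margin per unit = $255.82 − $187.27 = $68.55, a CM ratio of $68.55 ÷ $255.82 = 0.2680.
Break-even sales = FC ÷ CM ratio = $2,323,000 × $255.82 / $68.55 = $8,669,145.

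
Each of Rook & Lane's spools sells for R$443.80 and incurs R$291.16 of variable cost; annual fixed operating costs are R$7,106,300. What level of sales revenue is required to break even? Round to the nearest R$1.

R$20,661,530

Contribution margin per unit = R$443.80 − R$291.16 = R$152.64, a CM ratio of R$152.64 ÷ R$443.80 = 0.3439.
Break-even revenue = fixed costs × price ÷ CM = R$7,106,300 × R$443.80 ÷ R$152.64 = R$20,661,530.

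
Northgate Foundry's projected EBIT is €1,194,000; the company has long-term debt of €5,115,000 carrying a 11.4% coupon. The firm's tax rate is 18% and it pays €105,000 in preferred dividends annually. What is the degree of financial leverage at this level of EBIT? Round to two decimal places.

Annual interest charges come to €583,110.00.
Preferred dividends grossed up pre-tax: €105,000 / (1 − 0.18) = €128,048.78.
DFL = EBIT ÷ [EBIT − I − D_p/(1−t)] = €1,194,000 ÷ [€1,194,000 − €583,110.00 − €128,048.78] = €1,194,000 ÷ €482,841.22 = 2.4729.

2.47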